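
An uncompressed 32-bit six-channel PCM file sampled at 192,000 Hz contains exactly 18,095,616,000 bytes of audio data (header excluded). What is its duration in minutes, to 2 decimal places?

Byte rate = 192,000 × 4 × 6 = 4,608,000 bytes/s.
Duration = 18,095,616,000 / 4,608,000 = 3,927 s.
3,927 s / 60 = 65.45 minutes.

65.45 minutes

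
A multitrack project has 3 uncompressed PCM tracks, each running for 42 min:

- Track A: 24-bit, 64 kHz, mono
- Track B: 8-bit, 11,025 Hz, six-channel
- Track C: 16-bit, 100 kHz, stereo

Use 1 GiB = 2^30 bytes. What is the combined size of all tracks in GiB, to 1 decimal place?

42 min = 2,520 s.
Track A: 64,000 × 2,520 × 3 × 1 = 483,840,000 bytes.
Track B: 11,025 × 2,520 × 1 × 6 = 166,698,000 bytes.
Track C: 100,000 × 2,520 × 2 × 2 = 1,008,000,000 bytes.
Total = 1,658,538,000 bytes = 1.5 GiB.

1.5 GiB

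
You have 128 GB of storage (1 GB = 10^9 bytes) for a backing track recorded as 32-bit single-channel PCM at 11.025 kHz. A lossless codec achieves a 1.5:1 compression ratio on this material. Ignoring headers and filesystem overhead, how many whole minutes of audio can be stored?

72,562 minutes

Uncompressed byte rate = 11,025 × 4 × 1 = 44,100 bytes/s.
After 1.5:1 compression, effective rate ≈ 29400 bytes/s.
Capacity = 128 × 1,000,000,000 = 128,000,000,000 bytes.
128,000,000,000 / effective rate ≈ 4353741.5 s → 72,562 minutes.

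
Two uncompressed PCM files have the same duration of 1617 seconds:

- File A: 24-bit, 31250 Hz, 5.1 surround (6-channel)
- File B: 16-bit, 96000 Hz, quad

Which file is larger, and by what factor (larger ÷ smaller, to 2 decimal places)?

File A: 31,250 × 3 × 6 = 562,500 bytes/s.
File B: 96,000 × 2 × 4 = 768,000 bytes/s.
File B is larger; ratio = 1,241,856,000 / 909,562,500 = 1.37.

File B, by a factor of 1.37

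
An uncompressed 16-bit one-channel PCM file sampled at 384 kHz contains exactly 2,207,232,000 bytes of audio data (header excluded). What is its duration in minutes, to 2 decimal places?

47.90 minutes

Byte rate = 384,000 × 2 × 1 = 768,000 bytes/s.
Duration = 2,207,232,000 / 768,000 = 2,874 s.
2,874 s / 60 = 47.90 minutes.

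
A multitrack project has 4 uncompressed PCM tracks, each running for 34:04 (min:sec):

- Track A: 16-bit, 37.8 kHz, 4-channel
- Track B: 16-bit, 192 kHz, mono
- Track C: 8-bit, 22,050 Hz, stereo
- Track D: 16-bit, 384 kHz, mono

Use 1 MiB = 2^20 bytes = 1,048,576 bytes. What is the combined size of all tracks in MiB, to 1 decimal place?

2921.0 MiB

34:04 (min:sec) = 2,044 s.
Track A: 37,800 × 2,044 × 2 × 4 = 618,105,600 bytes.
Track B: 192,000 × 2,044 × 2 × 1 = 784,896,000 bytes.
Track C: 22,050 × 2,044 × 1 × 2 = 90,140,400 bytes.
Track D: 384,000 × 2,044 × 2 × 1 = 1,569,792,000 bytes.
Total = 3,062,934,000 bytes = 2921.0 MiB.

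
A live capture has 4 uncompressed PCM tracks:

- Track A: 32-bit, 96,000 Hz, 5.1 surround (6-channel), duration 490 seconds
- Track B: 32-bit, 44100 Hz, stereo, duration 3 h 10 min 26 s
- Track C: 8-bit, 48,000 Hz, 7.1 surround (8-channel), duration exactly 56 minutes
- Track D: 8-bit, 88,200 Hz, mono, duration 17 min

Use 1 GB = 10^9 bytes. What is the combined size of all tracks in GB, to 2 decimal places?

Track A: 96,000 × 490 × 4 × 6 = 1,128,960,000 bytes.
Track B: 3 h 10 min 26 s = 11,426 s; 44,100 × 11,426 × 4 × 2 = 4,031,092,800 bytes.
Track C: exactly 56 minutes = 3,360 s; 48,000 × 3,360 × 1 × 8 = 1,290,240,000 bytes.
Track D: 17 min = 1,020 s; 88,200 × 1,020 × 1 × 1 = 89,964,000 bytes.
Total = 6,540,256,800 bytes = 6.54 GB.

6.54 GB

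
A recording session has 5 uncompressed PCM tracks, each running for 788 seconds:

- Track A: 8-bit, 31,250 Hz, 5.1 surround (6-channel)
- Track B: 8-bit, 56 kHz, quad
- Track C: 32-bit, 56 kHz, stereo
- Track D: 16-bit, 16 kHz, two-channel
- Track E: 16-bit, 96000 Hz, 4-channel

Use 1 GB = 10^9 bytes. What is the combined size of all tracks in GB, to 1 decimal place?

1.3 GB

Track A: 31,250 × 788 × 1 × 6 = 147,750,000 bytes.
Track B: 56,000 × 788 × 1 × 4 = 176,512,000 bytes.
Track C: 56,000 × 788 × 4 × 2 = 353,024,000 bytes.
Track D: 16,000 × 788 × 2 × 2 = 50,432,000 bytes.
Track E: 96,000 × 788 × 2 × 4 = 605,184,000 bytes.
Total = 1,332,902,000 bytes = 1.3 GB.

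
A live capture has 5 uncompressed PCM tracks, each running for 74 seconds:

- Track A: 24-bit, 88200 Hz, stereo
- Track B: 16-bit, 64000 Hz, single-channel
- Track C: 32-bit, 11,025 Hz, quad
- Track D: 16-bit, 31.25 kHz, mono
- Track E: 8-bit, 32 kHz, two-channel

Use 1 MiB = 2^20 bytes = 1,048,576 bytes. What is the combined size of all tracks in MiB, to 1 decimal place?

67.8 MiB

Track A: 88,200 × 74 × 3 × 2 = 39,160,800 bytes.
Track B: 64,000 × 74 × 2 × 1 = 9,472,000 bytes.
Track C: 11,025 × 74 × 4 × 4 = 13,053,600 bytes.
Track D: 31,250 × 74 × 2 × 1 = 4,625,000 bytes.
Track E: 32,000 × 74 × 1 × 2 = 4,736,000 bytes.
Total = 71,047,400 bytes = 67.8 MiB.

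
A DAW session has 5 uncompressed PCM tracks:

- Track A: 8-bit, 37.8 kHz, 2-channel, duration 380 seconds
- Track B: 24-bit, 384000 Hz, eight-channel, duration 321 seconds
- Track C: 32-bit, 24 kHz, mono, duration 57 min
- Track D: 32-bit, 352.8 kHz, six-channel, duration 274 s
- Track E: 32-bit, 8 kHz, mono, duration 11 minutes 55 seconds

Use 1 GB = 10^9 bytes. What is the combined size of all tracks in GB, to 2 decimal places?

Track A: 37,800 × 380 × 1 × 2 = 28,728,000 bytes.
Track B: 384,000 × 321 × 3 × 8 = 2,958,336,000 bytes.
Track C: 57 min = 3,420 s; 24,000 × 3,420 × 4 × 1 = 328,320,000 bytes.
Track D: 352,800 × 274 × 4 × 6 = 2,320,012,800 bytes.
Track E: 11 minutes 55 seconds = 715 s; 8,000 × 715 × 4 × 1 = 22,880,000 bytes.
Total = 5,658,276,800 bytes = 5.66 GB.

5.66 GB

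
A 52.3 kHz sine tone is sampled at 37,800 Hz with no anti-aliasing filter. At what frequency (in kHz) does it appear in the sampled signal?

Nyquist = 37,800/2 = 18,900 Hz; 52,300 Hz exceeds it.
Alias = |52,300 − 1×37,800| = |52,300 − 37,800| = 14,500 Hz = 14.5 kHz.

14.5 kHz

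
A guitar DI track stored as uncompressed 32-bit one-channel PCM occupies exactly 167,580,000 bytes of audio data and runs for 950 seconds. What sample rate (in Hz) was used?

44,100 Hz

Bytes = sample_rate × seconds × bytes_per_sample × channels.
sample_rate = 167,580,000 / (950 × 4 × 1) = 167,580,000 / 3,800 = 44,100 Hz.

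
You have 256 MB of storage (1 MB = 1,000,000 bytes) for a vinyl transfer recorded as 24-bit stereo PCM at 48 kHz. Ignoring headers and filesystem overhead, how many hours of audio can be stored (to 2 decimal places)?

Uncompressed byte rate = 48,000 × 3 × 2 = 288,000 bytes/s.
Capacity = 256 × 1,000,000 = 256,000,000 bytes.
256,000,000 / 288,000 ≈ 888.89 s → 0.25 hours.

0.25 hours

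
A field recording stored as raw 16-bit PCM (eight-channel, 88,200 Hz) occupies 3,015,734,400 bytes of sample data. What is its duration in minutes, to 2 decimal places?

Byte rate = 88,200 × 2 × 8 = 1,411,200 bytes/s.
Duration = 3,015,734,400 / 1,411,200 = 2,137 s.
2,137 s / 60 = 35.62 minutes.

35.62 minutes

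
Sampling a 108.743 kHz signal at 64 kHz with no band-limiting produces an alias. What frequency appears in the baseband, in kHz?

Nyquist = 64,000/2 = 32,000 Hz; 108,743 Hz exceeds it.
Alias = |108,743 − 2×64,000| = |108,743 − 128,000| = 19,257 Hz = 19.257 kHz.

19.257 kHz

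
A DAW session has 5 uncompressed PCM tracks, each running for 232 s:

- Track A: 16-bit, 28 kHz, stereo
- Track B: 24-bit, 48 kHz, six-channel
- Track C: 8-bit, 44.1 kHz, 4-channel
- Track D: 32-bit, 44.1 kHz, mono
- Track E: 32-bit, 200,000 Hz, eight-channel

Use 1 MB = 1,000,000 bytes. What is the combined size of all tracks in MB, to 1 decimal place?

1793.1 MB

Track A: 28,000 × 232 × 2 × 2 = 25,984,000 bytes.
Track B: 48,000 × 232 × 3 × 6 = 200,448,000 bytes.
Track C: 44,100 × 232 × 1 × 4 = 40,924,800 bytes.
Track D: 44,100 × 232 × 4 × 1 = 40,924,800 bytes.
Track E: 200,000 × 232 × 4 × 8 = 1,484,800,000 bytes.
Total = 1,793,081,600 bytes = 1793.1 MB.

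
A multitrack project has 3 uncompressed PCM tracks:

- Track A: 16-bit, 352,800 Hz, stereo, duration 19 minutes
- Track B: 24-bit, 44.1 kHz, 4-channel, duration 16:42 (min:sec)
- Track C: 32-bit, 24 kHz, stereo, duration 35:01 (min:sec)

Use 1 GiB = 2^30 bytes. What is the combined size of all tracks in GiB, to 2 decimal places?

Track A: 19 minutes = 1,140 s; 352,800 × 1,140 × 2 × 2 = 1,608,768,000 bytes.
Track B: 16:42 (min:sec) = 1,002 s; 44,100 × 1,002 × 3 × 4 = 530,258,400 bytes.
Track C: 35:01 (min:sec) = 2,101 s; 24,000 × 2,101 × 4 × 2 = 403,392,000 bytes.
Total = 2,542,418,400 bytes = 2.37 GiB.

2.37 GiB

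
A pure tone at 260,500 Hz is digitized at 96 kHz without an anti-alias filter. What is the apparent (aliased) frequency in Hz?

27,500 Hz

Nyquist = 96,000/2 = 48,000 Hz; 260,500 Hz exceeds it.
Alias = |260,500 − 3×96,000| = |260,500 − 288,000| = 27,500 Hz.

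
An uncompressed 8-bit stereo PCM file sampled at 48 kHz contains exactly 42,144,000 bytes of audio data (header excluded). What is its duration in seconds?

439 seconds

Byte rate = 48,000 × 1 × 2 = 96,000 bytes/s.
Duration = 42,144,000 / 96,000 = 439 s.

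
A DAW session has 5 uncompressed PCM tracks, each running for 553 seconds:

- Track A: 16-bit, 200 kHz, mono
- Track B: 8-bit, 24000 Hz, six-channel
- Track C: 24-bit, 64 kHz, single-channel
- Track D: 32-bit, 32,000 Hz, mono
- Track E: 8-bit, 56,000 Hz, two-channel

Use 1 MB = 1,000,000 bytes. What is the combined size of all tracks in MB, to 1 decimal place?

Track A: 200,000 × 553 × 2 × 1 = 221,200,000 bytes.
Track B: 24,000 × 553 × 1 × 6 = 79,632,000 bytes.
Track C: 64,000 × 553 × 3 × 1 = 106,176,000 bytes.
Track D: 32,000 × 553 × 4 × 1 = 70,784,000 bytes.
Track E: 56,000 × 553 × 1 × 2 = 61,936,000 bytes.
Total = 539,728,000 bytes = 539.7 MB.

539.7 MB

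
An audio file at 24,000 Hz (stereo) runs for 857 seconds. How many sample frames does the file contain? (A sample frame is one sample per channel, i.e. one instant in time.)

20,568,000 sample frames

24,000 samples/s × 857 s = 20,568,000 frames.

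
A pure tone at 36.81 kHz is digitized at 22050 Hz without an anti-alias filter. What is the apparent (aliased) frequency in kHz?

Nyquist = 22,050/2 = 11,025 Hz; 36,810 Hz exceeds it.
Alias = |36,810 − 2×22,050| = |36,810 − 44,100| = 7,290 Hz = 7.29 kHz.

7.29 kHz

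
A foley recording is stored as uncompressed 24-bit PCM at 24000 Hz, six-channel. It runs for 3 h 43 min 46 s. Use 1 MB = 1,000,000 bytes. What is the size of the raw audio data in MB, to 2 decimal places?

5800.03 MB

Duration = 3 h 43 min 46 s = 13,426 s.
Bytes = 24,000 samples/s × 13,426 s × 3 bytes/sample × 6 ch = 5,800,032,000 bytes.
5,800,032,000 / 1,000,000 = 5800.03 MB.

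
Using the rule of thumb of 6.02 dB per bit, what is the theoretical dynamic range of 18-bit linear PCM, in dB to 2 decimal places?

108.36 dB

18 × 6.02 = 108.36 dB.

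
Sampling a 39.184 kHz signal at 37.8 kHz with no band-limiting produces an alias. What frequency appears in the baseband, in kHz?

Nyquist = 37,800/2 = 18,900 Hz; 39,184 Hz exceeds it.
Alias = |39,184 − 1×37,800| = |39,184 − 37,800| = 1,384 Hz = 1.384 kHz.

1.384 kHz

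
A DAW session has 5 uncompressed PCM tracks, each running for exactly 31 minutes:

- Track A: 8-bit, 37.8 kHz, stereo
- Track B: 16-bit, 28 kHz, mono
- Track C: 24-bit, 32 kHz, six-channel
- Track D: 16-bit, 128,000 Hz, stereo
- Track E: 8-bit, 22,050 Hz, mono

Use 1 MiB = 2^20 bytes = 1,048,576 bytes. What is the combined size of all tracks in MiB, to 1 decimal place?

exactly 31 minutes = 1,860 s.
Track A: 37,800 × 1,860 × 1 × 2 = 140,616,000 bytes.
Track B: 28,000 × 1,860 × 2 × 1 = 104,160,000 bytes.
Track C: 32,000 × 1,860 × 3 × 6 = 1,071,360,000 bytes.
Track D: 128,000 × 1,860 × 2 × 2 = 952,320,000 bytes.
Track E: 22,050 × 1,860 × 1 × 1 = 41,013,000 bytes.
Total = 2,309,469,000 bytes = 2202.5 MiB.

2202.5 MiB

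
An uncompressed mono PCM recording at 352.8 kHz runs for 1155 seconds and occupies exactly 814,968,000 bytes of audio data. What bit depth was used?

16 bits

Bytes per sample = 814,968,000 / (352,800 × 1,155 × 1) = 814,968,000 / 407,484,000 = 2.
Bit depth = 2 × 8 = 16 bits.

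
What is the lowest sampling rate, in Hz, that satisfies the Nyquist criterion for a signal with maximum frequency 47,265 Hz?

Minimum sample rate = 2 × 47,265 Hz = 94,530 Hz.

94,530 Hz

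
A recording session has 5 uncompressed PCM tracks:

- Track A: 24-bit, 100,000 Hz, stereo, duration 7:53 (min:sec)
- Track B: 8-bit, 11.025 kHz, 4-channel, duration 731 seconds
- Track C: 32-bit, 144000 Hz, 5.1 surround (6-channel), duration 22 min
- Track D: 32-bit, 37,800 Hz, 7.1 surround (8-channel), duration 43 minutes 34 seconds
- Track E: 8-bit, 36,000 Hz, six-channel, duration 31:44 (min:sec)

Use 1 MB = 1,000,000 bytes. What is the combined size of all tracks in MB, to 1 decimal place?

8451.1 MB

Track A: 7:53 (min:sec) = 473 s; 100,000 × 473 × 3 × 2 = 283,800,000 bytes.
Track B: 11,025 × 731 × 1 × 4 = 32,237,100 bytes.
Track C: 22 min = 1,320 s; 144,000 × 1,320 × 4 × 6 = 4,561,920,000 bytes.
Track D: 43 minutes 34 seconds = 2,614 s; 37,800 × 2,614 × 4 × 8 = 3,161,894,400 bytes.
Track E: 31:44 (min:sec) = 1,904 s; 36,000 × 1,904 × 1 × 6 = 411,264,000 bytes.
Total = 8,451,115,500 bytes = 8451.1 MB.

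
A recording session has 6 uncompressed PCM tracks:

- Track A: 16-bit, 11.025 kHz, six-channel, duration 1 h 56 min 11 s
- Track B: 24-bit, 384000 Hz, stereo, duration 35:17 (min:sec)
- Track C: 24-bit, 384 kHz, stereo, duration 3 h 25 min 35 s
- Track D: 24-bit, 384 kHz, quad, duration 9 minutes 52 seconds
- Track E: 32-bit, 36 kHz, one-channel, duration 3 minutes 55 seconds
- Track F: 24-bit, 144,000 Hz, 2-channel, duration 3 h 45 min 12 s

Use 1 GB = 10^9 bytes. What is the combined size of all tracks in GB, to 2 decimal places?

48.66 GB

Track A: 1 h 56 min 11 s = 6,971 s; 11,025 × 6,971 × 2 × 6 = 922,263,300 bytes.
Track B: 35:17 (min:sec) = 2,117 s; 384,000 × 2,117 × 3 × 2 = 4,877,568,000 bytes.
Track C: 3 h 25 min 35 s = 12,335 s; 384,000 × 12,335 × 3 × 2 = 28,419,840,000 bytes.
Track D: 9 minutes 52 seconds = 592 s; 384,000 × 592 × 3 × 4 = 2,727,936,000 bytes.
Track E: 3 minutes 55 seconds = 235 s; 36,000 × 235 × 4 × 1 = 33,840,000 bytes.
Track F: 3 h 45 min 12 s = 13,512 s; 144,000 × 13,512 × 3 × 2 = 11,674,368,000 bytes.
Total = 48,655,815,300 bytes = 48.66 GB.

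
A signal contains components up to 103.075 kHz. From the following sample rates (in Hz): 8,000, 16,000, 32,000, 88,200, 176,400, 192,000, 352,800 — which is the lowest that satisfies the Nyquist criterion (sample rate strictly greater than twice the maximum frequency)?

352,800 Hz

Need sample rate > 2 × 103,075 = 206,150 Hz.
Lowest listed rate above 206,150 Hz is 352,800 Hz.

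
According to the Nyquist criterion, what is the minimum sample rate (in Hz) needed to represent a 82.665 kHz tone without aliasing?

165,330 Hz

Minimum sample rate = 2 × 82,665 Hz = 165,330 Hz.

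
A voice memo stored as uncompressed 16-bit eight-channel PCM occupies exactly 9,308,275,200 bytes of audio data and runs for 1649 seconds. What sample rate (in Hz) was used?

Bytes = sample_rate × seconds × bytes_per_sample × channels.
sample_rate = 9,308,275,200 / (1,649 × 2 × 8) = 9,308,275,200 / 26,384 = 352,800 Hz.

352,800 Hz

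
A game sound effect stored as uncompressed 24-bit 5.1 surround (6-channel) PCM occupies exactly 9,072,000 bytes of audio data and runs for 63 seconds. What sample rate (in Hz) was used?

Bytes = sample_rate × seconds × bytes_per_sample × channels.
sample_rate = 9,072,000 / (63 × 3 × 6) = 9,072,000 / 1,134 = 8,000 Hz.

8,000 Hz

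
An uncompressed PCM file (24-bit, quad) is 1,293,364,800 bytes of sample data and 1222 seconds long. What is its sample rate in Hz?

88,200 Hz

Bytes = sample_rate × seconds × bytes_per_sample × channels.
sample_rate = 1,293,364,800 / (1,222 × 3 × 4) = 1,293,364,800 / 14,664 = 88,200 Hz.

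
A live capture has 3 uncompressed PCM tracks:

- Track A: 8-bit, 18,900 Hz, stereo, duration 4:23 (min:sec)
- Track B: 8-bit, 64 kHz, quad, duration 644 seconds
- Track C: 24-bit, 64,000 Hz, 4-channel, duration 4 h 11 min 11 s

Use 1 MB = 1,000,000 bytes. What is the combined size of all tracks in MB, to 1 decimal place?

11749.3 MB

Track A: 4:23 (min:sec) = 263 s; 18,900 × 263 × 1 × 2 = 9,941,400 bytes.
Track B: 64,000 × 644 × 1 × 4 = 164,864,000 bytes.
Track C: 4 h 11 min 11 s = 15,071 s; 64,000 × 15,071 × 3 × 4 = 11,574,528,000 bytes.
Total = 11,749,333,400 bytes = 11749.3 MB.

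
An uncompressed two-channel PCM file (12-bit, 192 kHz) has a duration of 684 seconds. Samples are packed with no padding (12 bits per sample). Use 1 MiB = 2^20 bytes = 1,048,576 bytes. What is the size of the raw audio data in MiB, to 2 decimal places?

Bits = 192,000 × 684 × 12 × 2 = 3,151,872,000 bits = 393,984,000 bytes.
393,984,000 / 1,048,576 = 375.73 MiB.

375.73 MiB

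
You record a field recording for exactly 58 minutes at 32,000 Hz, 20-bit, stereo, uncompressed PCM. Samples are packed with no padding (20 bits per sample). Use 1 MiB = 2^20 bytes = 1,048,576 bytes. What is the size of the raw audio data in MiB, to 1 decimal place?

Duration = exactly 58 minutes = 3,480 s.
Bits = 32,000 × 3,480 × 20 × 2 = 4,454,400,000 bits = 556,800,000 bytes.
556,800,000 / 1,048,576 = 531.0 MiB.

531.0 MiB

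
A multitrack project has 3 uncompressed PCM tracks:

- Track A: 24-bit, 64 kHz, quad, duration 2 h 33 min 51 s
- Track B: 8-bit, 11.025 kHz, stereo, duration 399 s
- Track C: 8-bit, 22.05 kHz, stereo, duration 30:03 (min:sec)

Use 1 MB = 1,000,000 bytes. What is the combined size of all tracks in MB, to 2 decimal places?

7177.72 MB

Track A: 2 h 33 min 51 s = 9,231 s; 64,000 × 9,231 × 3 × 4 = 7,089,408,000 bytes.
Track B: 11,025 × 399 × 1 × 2 = 8,797,950 bytes.
Track C: 30:03 (min:sec) = 1,803 s; 22,050 × 1,803 × 1 × 2 = 79,512,300 bytes.
Total = 7,177,718,250 bytes = 7177.72 MB.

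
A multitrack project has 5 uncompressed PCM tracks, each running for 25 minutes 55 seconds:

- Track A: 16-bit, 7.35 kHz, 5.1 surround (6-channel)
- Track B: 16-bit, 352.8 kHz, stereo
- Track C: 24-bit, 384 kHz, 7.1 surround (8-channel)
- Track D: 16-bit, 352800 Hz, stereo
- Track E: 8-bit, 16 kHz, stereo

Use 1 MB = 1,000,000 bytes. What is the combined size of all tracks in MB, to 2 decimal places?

25 minutes 55 seconds = 1,555 s.
Track A: 7,350 × 1,555 × 2 × 6 = 137,151,000 bytes.
Track B: 352,800 × 1,555 × 2 × 2 = 2,194,416,000 bytes.
Track C: 384,000 × 1,555 × 3 × 8 = 14,330,880,000 bytes.
Track D: 352,800 × 1,555 × 2 × 2 = 2,194,416,000 bytes.
Track E: 16,000 × 1,555 × 1 × 2 = 49,760,000 bytes.
Total = 18,906,623,000 bytes = 18906.62 MB.

18906.62 MB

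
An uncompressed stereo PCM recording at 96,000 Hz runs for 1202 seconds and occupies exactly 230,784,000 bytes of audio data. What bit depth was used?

Bytes per sample = 230,784,000 / (96,000 × 1,202 × 2) = 230,784,000 / 230,784,000 = 1.
Bit depth = 1 × 8 = 8 bits.

8 bits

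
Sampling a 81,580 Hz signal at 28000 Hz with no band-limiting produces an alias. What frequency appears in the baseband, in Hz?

2,420 Hz

Nyquist = 28,000/2 = 14,000 Hz; 81,580 Hz exceeds it.
Alias = |81,580 − 3×28,000| = |81,580 − 84,000| = 2,420 Hz.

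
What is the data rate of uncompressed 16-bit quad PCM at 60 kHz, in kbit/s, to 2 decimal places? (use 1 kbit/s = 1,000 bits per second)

3840.00 kbit/s

Bit rate = 60,000 × 16 × 4 = 3,840,000 bits/s.
= 3840.00 kbit/s.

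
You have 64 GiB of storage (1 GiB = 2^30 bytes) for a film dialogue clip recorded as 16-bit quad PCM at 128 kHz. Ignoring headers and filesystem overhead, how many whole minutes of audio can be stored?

Uncompressed byte rate = 128,000 × 2 × 4 = 1,024,000 bytes/s.
Capacity = 64 × 1,073,741,824 = 68,719,476,736 bytes.
68,719,476,736 / 1,024,000 ≈ 67108.86 s → 1,118 minutes.

1,118 minutes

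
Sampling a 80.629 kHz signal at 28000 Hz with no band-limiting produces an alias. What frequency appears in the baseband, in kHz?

Nyquist = 28,000/2 = 14,000 Hz; 80,629 Hz exceeds it.
Alias = |80,629 − 3×28,000| = |80,629 − 84,000| = 3,371 Hz = 3.371 kHz.

3.371 kHz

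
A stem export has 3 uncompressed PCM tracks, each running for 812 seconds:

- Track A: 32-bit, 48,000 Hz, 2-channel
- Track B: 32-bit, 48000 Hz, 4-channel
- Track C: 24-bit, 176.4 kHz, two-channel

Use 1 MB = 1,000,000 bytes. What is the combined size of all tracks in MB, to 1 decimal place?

1794.8 MB

Track A: 48,000 × 812 × 4 × 2 = 311,808,000 bytes.
Track B: 48,000 × 812 × 4 × 4 = 623,616,000 bytes.
Track C: 176,400 × 812 × 3 × 2 = 859,420,800 bytes.
Total = 1,794,844,800 bytes = 1794.8 MB.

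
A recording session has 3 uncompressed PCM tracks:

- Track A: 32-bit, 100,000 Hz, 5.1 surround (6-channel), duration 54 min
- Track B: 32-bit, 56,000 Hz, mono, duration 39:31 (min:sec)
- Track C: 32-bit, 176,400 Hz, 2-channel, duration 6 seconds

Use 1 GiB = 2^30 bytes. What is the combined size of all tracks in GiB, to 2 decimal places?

Track A: 54 min = 3,240 s; 100,000 × 3,240 × 4 × 6 = 7,776,000,000 bytes.
Track B: 39:31 (min:sec) = 2,371 s; 56,000 × 2,371 × 4 × 1 = 531,104,000 bytes.
Track C: 176,400 × 6 × 4 × 2 = 8,467,200 bytes.
Total = 8,315,571,200 bytes = 7.74 GiB.

7.74 GiB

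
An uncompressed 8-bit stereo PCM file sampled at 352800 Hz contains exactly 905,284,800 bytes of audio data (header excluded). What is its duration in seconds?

Byte rate = 352,800 × 1 × 2 = 705,600 bytes/s.
Duration = 905,284,800 / 705,600 = 1,283 s.

1,283 seconds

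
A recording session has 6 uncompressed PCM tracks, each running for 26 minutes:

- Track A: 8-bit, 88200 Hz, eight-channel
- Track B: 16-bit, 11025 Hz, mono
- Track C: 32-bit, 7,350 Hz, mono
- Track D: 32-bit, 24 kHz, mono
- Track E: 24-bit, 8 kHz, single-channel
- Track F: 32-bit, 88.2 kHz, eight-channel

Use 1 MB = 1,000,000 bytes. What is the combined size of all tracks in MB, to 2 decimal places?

26 minutes = 1,560 s.
Track A: 88,200 × 1,560 × 1 × 8 = 1,100,736,000 bytes.
Track B: 11,025 × 1,560 × 2 × 1 = 34,398,000 bytes.
Track C: 7,350 × 1,560 × 4 × 1 = 45,864,000 bytes.
Track D: 24,000 × 1,560 × 4 × 1 = 149,760,000 bytes.
Track E: 8,000 × 1,560 × 3 × 1 = 37,440,000 bytes.
Track F: 88,200 × 1,560 × 4 × 8 = 4,402,944,000 bytes.
Total = 5,771,142,000 bytes = 5771.14 MB.

5771.14 MB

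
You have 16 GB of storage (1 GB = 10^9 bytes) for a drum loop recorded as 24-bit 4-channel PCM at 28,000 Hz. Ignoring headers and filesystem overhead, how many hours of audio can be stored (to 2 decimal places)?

13.23 hours

Uncompressed byte rate = 28,000 × 3 × 4 = 336,000 bytes/s.
Capacity = 16 × 1,000,000,000 = 16,000,000,000 bytes.
16,000,000,000 / 336,000 ≈ 47619.05 s → 13.23 hours.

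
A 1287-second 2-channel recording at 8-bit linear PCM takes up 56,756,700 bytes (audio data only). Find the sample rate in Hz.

22,050 Hz

Bytes = sample_rate × seconds × bytes_per_sample × channels.
sample_rate = 56,756,700 / (1,287 × 1 × 2) = 56,756,700 / 2,574 = 22,050 Hz.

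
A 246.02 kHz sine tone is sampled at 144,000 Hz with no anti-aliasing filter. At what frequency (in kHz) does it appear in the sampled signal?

Nyquist = 144,000/2 = 72,000 Hz; 246,020 Hz exceeds it.
Alias = |246,020 − 2×144,000| = |246,020 − 288,000| = 41,980 Hz = 41.98 kHz.

41.98 kHz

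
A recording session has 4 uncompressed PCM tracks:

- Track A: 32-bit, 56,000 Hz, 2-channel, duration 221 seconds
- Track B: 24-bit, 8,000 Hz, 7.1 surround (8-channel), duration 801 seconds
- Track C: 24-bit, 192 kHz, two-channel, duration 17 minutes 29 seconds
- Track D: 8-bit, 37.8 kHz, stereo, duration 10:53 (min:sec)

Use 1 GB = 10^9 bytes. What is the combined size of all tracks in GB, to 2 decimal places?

Track A: 56,000 × 221 × 4 × 2 = 99,008,000 bytes.
Track B: 8,000 × 801 × 3 × 8 = 153,792,000 bytes.
Track C: 17 minutes 29 seconds = 1,049 s; 192,000 × 1,049 × 3 × 2 = 1,208,448,000 bytes.
Track D: 10:53 (min:sec) = 653 s; 37,800 × 653 × 1 × 2 = 49,366,800 bytes.
Total = 1,510,614,800 bytes = 1.51 GB.

1.51 GB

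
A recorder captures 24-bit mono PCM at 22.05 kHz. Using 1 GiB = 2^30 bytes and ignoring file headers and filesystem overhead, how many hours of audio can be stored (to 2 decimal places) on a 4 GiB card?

Uncompressed byte rate = 22,050 × 3 × 1 = 66,150 bytes/s.
Capacity = 4 × 1,073,741,824 = 4,294,967,296 bytes.
4,294,967,296 / 66,150 ≈ 64927.7 s → 18.04 hours.

18.04 hours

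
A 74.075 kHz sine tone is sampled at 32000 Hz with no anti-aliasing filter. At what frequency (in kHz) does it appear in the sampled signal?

10.075 kHz

Nyquist = 32,000/2 = 16,000 Hz; 74,075 Hz exceeds it.
Alias = |74,075 − 2×32,000| = |74,075 − 64,000| = 10,075 Hz = 10.075 kHz.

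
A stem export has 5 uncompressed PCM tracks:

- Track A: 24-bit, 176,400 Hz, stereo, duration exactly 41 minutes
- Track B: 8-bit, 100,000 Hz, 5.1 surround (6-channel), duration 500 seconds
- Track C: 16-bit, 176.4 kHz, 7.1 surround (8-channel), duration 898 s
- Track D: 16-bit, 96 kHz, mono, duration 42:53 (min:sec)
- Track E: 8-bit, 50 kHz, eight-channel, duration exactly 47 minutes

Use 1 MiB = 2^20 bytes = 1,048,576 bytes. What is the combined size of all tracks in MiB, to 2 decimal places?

Track A: exactly 41 minutes = 2,460 s; 176,400 × 2,460 × 3 × 2 = 2,603,664,000 bytes.
Track B: 100,000 × 500 × 1 × 6 = 300,000,000 bytes.
Track C: 176,400 × 898 × 2 × 8 = 2,534,515,200 bytes.
Track D: 42:53 (min:sec) = 2,573 s; 96,000 × 2,573 × 2 × 1 = 494,016,000 bytes.
Track E: exactly 47 minutes = 2,820 s; 50,000 × 2,820 × 1 × 8 = 1,128,000,000 bytes.
Total = 7,060,195,200 bytes = 6733.13 MiB.

6733.13 MiB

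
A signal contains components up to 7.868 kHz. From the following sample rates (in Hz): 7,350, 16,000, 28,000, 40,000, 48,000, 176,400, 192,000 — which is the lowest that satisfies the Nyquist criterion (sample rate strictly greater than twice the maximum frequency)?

16,000 Hz

Need sample rate > 2 × 7,868 = 15,736 Hz.
Lowest listed rate above 15,736 Hz is 16,000 Hz.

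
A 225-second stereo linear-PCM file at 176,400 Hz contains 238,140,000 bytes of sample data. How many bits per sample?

24 bits

Bytes per sample = 238,140,000 / (176,400 × 225 × 2) = 238,140,000 / 79,380,000 = 3.
Bit depth = 3 × 8 = 24 bits.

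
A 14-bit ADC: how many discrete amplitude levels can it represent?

2^14 = 16,384.

16,384 levels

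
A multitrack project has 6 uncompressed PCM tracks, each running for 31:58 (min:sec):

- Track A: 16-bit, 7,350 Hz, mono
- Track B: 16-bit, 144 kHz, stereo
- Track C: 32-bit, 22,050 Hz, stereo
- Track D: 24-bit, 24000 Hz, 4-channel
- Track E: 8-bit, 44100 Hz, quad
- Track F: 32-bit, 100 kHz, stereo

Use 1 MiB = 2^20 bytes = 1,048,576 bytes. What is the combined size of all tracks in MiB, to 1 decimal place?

3715.9 MiB

31:58 (min:sec) = 1,918 s.
Track A: 7,350 × 1,918 × 2 × 1 = 28,194,600 bytes.
Track B: 144,000 × 1,918 × 2 × 2 = 1,104,768,000 bytes.
Track C: 22,050 × 1,918 × 4 × 2 = 338,335,200 bytes.
Track D: 24,000 × 1,918 × 3 × 4 = 552,384,000 bytes.
Track E: 44,100 × 1,918 × 1 × 4 = 338,335,200 bytes.
Track F: 100,000 × 1,918 × 4 × 2 = 1,534,400,000 bytes.
Total = 3,896,417,000 bytes = 3715.9 MiB.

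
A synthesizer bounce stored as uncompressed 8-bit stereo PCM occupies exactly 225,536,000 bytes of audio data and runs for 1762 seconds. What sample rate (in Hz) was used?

64,000 Hz

Bytes = sample_rate × seconds × bytes_per_sample × channels.
sample_rate = 225,536,000 / (1,762 × 1 × 2) = 225,536,000 / 3,524 = 64,000 Hz.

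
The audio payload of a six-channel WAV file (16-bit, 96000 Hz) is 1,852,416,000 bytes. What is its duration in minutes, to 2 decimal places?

Byte rate = 96,000 × 2 × 6 = 1,152,000 bytes/s.
Duration = 1,852,416,000 / 1,152,000 = 1,608 s.
1,608 s / 60 = 26.80 minutes.

26.80 minutes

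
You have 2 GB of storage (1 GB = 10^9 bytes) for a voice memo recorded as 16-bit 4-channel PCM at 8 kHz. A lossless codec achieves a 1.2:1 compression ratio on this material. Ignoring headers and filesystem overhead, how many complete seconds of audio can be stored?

37,500 seconds

Uncompressed byte rate = 8,000 × 2 × 4 = 64,000 bytes/s.
After 1.2:1 compression, effective rate ≈ 53333.33 bytes/s.
Capacity = 2 × 1,000,000,000 = 2,000,000,000 bytes.
2,000,000,000 / effective rate ≈ 37500 s → 37,500 seconds.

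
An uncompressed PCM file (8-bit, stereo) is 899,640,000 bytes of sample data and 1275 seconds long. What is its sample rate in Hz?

Bytes = sample_rate × seconds × bytes_per_sample × channels.
sample_rate = 899,640,000 / (1,275 × 1 × 2) = 899,640,000 / 2,550 = 352,800 Hz.

352,800 Hz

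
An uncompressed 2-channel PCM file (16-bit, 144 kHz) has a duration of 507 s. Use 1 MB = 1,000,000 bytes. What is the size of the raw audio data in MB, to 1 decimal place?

292.0 MB

Bytes = 144,000 samples/s × 507 s × 2 bytes/sample × 2 ch = 292,032,000 bytes.
292,032,000 / 1,000,000 = 292.0 MB.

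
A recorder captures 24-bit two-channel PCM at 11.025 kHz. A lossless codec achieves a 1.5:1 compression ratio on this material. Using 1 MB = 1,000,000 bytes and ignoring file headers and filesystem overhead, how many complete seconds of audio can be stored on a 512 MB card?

11,609 seconds

Uncompressed byte rate = 11,025 × 3 × 2 = 66,150 bytes/s.
After 1.5:1 compression, effective rate ≈ 44100 bytes/s.
Capacity = 512 × 1,000,000 = 512,000,000 bytes.
512,000,000 / effective rate ≈ 11609.98 s → 11,609 seconds.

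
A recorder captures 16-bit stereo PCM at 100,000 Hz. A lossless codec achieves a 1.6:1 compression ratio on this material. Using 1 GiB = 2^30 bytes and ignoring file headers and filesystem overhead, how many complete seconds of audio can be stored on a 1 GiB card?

Uncompressed byte rate = 100,000 × 2 × 2 = 400,000 bytes/s.
After 1.6:1 compression, effective rate ≈ 250000 bytes/s.
Capacity = 1 × 1,073,741,824 = 1,073,741,824 bytes.
1,073,741,824 / effective rate ≈ 4294.97 s → 4,294 seconds.

4,294 seconds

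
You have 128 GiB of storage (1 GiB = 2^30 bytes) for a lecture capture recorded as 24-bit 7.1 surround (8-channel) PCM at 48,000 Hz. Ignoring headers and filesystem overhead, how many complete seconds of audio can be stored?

119,304 seconds

Uncompressed byte rate = 48,000 × 3 × 8 = 1,152,000 bytes/s.
Capacity = 128 × 1,073,741,824 = 137,438,953,472 bytes.
137,438,953,472 / 1,152,000 ≈ 119304.65 s → 119,304 seconds.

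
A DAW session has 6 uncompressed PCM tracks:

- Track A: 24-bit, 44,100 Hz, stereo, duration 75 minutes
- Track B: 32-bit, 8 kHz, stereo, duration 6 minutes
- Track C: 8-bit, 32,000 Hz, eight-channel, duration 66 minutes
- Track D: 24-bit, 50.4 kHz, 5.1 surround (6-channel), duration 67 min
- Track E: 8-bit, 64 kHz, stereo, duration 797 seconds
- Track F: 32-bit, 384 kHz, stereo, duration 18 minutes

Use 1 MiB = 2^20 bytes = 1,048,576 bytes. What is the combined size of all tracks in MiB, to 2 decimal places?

Track A: 75 minutes = 4,500 s; 44,100 × 4,500 × 3 × 2 = 1,190,700,000 bytes.
Track B: 6 minutes = 360 s; 8,000 × 360 × 4 × 2 = 23,040,000 bytes.
Track C: 66 minutes = 3,960 s; 32,000 × 3,960 × 1 × 8 = 1,013,760,000 bytes.
Track D: 67 min = 4,020 s; 50,400 × 4,020 × 3 × 6 = 3,646,944,000 bytes.
Track E: 64,000 × 797 × 1 × 2 = 102,016,000 bytes.
Track F: 18 minutes = 1,080 s; 384,000 × 1,080 × 4 × 2 = 3,317,760,000 bytes.
Total = 9,294,220,000 bytes = 8863.66 MiB.

8863.66 MiB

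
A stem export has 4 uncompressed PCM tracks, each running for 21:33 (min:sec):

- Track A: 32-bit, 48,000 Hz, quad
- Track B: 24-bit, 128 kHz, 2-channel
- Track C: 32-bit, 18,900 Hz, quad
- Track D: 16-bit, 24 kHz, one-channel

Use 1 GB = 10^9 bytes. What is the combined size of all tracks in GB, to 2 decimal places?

2.44 GB

21:33 (min:sec) = 1,293 s.
Track A: 48,000 × 1,293 × 4 × 4 = 993,024,000 bytes.
Track B: 128,000 × 1,293 × 3 × 2 = 993,024,000 bytes.
Track C: 18,900 × 1,293 × 4 × 4 = 391,003,200 bytes.
Track D: 24,000 × 1,293 × 2 × 1 = 62,064,000 bytes.
Total = 2,439,115,200 bytes = 2.44 GB.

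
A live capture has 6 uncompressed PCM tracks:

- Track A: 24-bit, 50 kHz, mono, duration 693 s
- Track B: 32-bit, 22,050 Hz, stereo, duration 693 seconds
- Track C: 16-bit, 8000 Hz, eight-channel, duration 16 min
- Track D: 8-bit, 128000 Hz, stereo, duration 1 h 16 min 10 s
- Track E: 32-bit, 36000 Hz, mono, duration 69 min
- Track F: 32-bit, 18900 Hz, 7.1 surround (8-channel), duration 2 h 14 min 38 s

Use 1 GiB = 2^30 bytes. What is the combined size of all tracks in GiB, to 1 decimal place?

Track A: 50,000 × 693 × 3 × 1 = 103,950,000 bytes.
Track B: 22,050 × 693 × 4 × 2 = 122,245,200 bytes.
Track C: 16 min = 960 s; 8,000 × 960 × 2 × 8 = 122,880,000 bytes.
Track D: 1 h 16 min 10 s = 4,570 s; 128,000 × 4,570 × 1 × 2 = 1,169,920,000 bytes.
Track E: 69 min = 4,140 s; 36,000 × 4,140 × 4 × 1 = 596,160,000 bytes.
Track F: 2 h 14 min 38 s = 8,078 s; 18,900 × 8,078 × 4 × 8 = 4,885,574,400 bytes.
Total = 7,000,729,600 bytes = 6.5 GiB.

6.5 GiB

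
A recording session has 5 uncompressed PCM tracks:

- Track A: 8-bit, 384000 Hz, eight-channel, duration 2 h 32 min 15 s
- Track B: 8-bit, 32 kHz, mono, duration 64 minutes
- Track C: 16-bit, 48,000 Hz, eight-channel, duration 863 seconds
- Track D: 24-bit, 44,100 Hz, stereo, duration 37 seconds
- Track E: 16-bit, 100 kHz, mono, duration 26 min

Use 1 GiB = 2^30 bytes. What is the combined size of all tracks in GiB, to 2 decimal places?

27.17 GiB

Track A: 2 h 32 min 15 s = 9,135 s; 384,000 × 9,135 × 1 × 8 = 28,062,720,000 bytes.
Track B: 64 minutes = 3,840 s; 32,000 × 3,840 × 1 × 1 = 122,880,000 bytes.
Track C: 48,000 × 863 × 2 × 8 = 662,784,000 bytes.
Track D: 44,100 × 37 × 3 × 2 = 9,790,200 bytes.
Track E: 26 min = 1,560 s; 100,000 × 1,560 × 2 × 1 = 312,000,000 bytes.
Total = 29,170,174,200 bytes = 27.17 GiB.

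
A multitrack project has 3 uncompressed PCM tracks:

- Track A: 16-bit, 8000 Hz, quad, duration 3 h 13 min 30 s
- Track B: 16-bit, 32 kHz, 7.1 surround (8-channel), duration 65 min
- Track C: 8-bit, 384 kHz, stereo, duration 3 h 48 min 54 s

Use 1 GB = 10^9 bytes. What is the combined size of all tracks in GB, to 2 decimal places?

13.29 GB

Track A: 3 h 13 min 30 s = 11,610 s; 8,000 × 11,610 × 2 × 4 = 743,040,000 bytes.
Track B: 65 min = 3,900 s; 32,000 × 3,900 × 2 × 8 = 1,996,800,000 bytes.
Track C: 3 h 48 min 54 s = 13,734 s; 384,000 × 13,734 × 1 × 2 = 10,547,712,000 bytes.
Total = 13,287,552,000 bytes = 13.29 GB.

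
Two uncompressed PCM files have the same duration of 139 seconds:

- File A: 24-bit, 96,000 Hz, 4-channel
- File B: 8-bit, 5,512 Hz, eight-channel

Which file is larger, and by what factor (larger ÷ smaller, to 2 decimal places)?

File A, by a factor of 26.12

File A: 96,000 × 3 × 4 = 1,152,000 bytes/s.
File B: 5,512 × 1 × 8 = 44,096 bytes/s.
File A is larger; ratio = 160,128,000 / 6,129,344 = 26.12.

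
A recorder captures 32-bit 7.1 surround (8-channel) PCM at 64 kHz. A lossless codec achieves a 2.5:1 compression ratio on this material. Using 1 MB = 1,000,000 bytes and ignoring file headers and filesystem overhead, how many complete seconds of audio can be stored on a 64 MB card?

78 seconds

Uncompressed byte rate = 64,000 × 4 × 8 = 2,048,000 bytes/s.
After 2.5:1 compression, effective rate ≈ 819200 bytes/s.
Capacity = 64 × 1,000,000 = 64,000,000 bytes.
64,000,000 / effective rate ≈ 78.12 s → 78 seconds.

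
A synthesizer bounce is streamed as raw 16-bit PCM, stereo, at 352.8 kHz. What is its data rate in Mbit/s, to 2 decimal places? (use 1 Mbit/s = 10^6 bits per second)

Bit rate = 352,800 × 16 × 2 = 11,289,600 bits/s.
= 11.29 Mbit/s.

11.29 Mbit/s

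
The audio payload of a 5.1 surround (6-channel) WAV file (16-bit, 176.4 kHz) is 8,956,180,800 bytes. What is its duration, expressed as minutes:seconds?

Byte rate = 176,400 × 2 × 6 = 2,116,800 bytes/s.
Duration = 8,956,180,800 / 2,116,800 = 4,231 s.
4,231 s = 70:31.

70:31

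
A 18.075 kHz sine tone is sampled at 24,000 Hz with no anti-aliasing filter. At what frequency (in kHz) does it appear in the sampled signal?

Nyquist = 24,000/2 = 12,000 Hz; 18,075 Hz exceeds it.
Alias = |18,075 − 1×24,000| = |18,075 − 24,000| = 5,925 Hz = 5.925 kHz.

5.925 kHz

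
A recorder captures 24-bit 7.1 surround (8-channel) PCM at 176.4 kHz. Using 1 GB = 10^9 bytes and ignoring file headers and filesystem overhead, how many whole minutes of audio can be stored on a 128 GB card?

Uncompressed byte rate = 176,400 × 3 × 8 = 4,233,600 bytes/s.
Capacity = 128 × 1,000,000,000 = 128,000,000,000 bytes.
128,000,000,000 / 4,233,600 ≈ 30234.32 s → 503 minutes.

503 minutes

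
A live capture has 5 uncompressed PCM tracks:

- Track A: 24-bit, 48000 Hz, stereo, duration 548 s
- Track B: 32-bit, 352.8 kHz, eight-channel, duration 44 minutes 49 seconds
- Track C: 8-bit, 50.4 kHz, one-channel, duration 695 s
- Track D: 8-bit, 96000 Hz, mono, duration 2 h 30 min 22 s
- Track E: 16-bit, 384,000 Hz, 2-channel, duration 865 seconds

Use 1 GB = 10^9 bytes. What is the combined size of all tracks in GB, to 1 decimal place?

32.7 GB

Track A: 48,000 × 548 × 3 × 2 = 157,824,000 bytes.
Track B: 44 minutes 49 seconds = 2,689 s; 352,800 × 2,689 × 4 × 8 = 30,357,734,400 bytes.
Track C: 50,400 × 695 × 1 × 1 = 35,028,000 bytes.
Track D: 2 h 30 min 22 s = 9,022 s; 96,000 × 9,022 × 1 × 1 = 866,112,000 bytes.
Track E: 384,000 × 865 × 2 × 2 = 1,328,640,000 bytes.
Total = 32,745,338,400 bytes = 32.7 GB.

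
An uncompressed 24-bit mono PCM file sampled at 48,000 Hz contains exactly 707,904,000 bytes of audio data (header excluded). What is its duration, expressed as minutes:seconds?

81:56

Byte rate = 48,000 × 3 × 1 = 144,000 bytes/s.
Duration = 707,904,000 / 144,000 = 4,916 s.
4,916 s = 81:56.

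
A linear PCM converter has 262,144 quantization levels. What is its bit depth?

log2(262,144) = 18.

18 bits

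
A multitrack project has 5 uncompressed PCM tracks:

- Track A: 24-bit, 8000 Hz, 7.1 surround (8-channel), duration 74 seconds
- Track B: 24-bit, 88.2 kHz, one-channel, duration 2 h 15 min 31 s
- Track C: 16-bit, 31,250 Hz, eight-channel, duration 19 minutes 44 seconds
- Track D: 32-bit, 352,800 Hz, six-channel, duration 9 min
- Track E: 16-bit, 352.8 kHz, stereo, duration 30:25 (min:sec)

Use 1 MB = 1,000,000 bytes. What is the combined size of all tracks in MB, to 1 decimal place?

9905.4 MB

Track A: 8,000 × 74 × 3 × 8 = 14,208,000 bytes.
Track B: 2 h 15 min 31 s = 8,131 s; 88,200 × 8,131 × 3 × 1 = 2,151,462,600 bytes.
Track C: 19 minutes 44 seconds = 1,184 s; 31,250 × 1,184 × 2 × 8 = 592,000,000 bytes.
Track D: 9 min = 540 s; 352,800 × 540 × 4 × 6 = 4,572,288,000 bytes.
Track E: 30:25 (min:sec) = 1,825 s; 352,800 × 1,825 × 2 × 2 = 2,575,440,000 bytes.
Total = 9,905,398,600 bytes = 9905.4 MB.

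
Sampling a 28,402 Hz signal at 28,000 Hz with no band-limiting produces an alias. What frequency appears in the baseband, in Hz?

Nyquist = 28,000/2 = 14,000 Hz; 28,402 Hz exceeds it.
Alias = |28,402 − 1×28,000| = |28,402 − 28,000| = 402 Hz.

402 Hz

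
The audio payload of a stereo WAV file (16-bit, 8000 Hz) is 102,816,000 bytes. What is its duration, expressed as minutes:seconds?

53:33

Byte rate = 8,000 × 2 × 2 = 32,000 bytes/s.
Duration = 102,816,000 / 32,000 = 3,213 s.
3,213 s = 53:33.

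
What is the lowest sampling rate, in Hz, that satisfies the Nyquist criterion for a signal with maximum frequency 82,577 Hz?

165,154 Hz

Minimum sample rate = 2 × 82,577 Hz = 165,154 Hz.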